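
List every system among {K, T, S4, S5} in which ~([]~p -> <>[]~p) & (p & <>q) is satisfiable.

K

T-tableau for the formula:
1. ~([]~p -> <>[]~p) & (p & <>q), 0
2. ~([]~p -> <>[]~p), 0
3. p & <>q, 0
4. []~p, 0
5. ~<>[]~p, 0
6. p, 0
7. <>q, 0
8. ~p, 0
Accessibility: 0R0
Branch closes: p and ~p both at 0.
Every branch closes (one shown): unsatisfiable in T, hence also in S4, S5 (every S4/S5-frame is a T-frame).
K-tableau for the formula:
1. ~([]~p -> <>[]~p) & (p & <>q), 0
2. ~([]~p -> <>[]~p), 0
3. p & <>q, 0
4. []~p, 0
5. ~<>[]~p, 0
6. p, 0
7. <>q, 0
8. q, 1
9. ~p, 1
10. ~[]~p, 1
11. p, 2
Accessibility: 0R1, 1R2
Complete open branch: satisfiable in K.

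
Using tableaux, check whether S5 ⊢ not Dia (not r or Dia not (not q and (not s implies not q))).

Not valid

Tableau for the negation Dia (not r or Dia not (not q and (not s implies not q))):
1. Dia (not r or Dia not (not q and (not s implies not q))), w0
2. not r or Dia not (not q and (not s implies not q)), w1
3. Dia not (not q and (not s implies not q)), w1
4. not (not q and (not s implies not q)), w2
5. not (not s implies not q), w2
6. not s, w2
7. q, w2
Accessibility: w0Rw0, w0Rw1, w0Rw2, w1Rw0, w1Rw1, w1Rw2, w2Rw0, w2Rw1, w2Rw2
The negation has an open branch (countermodel exists).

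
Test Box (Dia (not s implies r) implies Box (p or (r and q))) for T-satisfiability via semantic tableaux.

Yes, satisfiable

1. Box (Dia (not s implies r) implies Box (p or (r and q))), u
2. Dia (not s implies r) implies Box (p or (r and q)), u   [Box-rule on 1 via uRu]
3. Box (p or (r and q)), u   [implies-rule on 2 (branches; this branch)]
4. p or (r and q), u   [Box-rule on 3 via uRu]
5. r and q, u   [or-rule on 4 (branches; this branch)]
6. r, u   [and-rule on 5]
7. q, u   [and-rule on 5]
Accessibility: uRu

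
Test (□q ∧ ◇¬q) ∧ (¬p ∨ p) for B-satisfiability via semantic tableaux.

Unsatisfiable

1. (□q ∧ ◇¬q) ∧ (¬p ∨ p), w0
2. □q ∧ ◇¬q, w0
3. ¬p ∨ p, w0
4. □q, w0
5. ◇¬q, w0
6. q, w0
7. p, w0
8. ¬q, w1
9. q, w1
Accessibility: w0Rw0, w0Rw1, w1Rw0, w1Rw1
Branch closes: q and ¬q both at w1.
(One branch shown.) All branches close.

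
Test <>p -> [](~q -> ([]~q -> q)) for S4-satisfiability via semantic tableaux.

Yes, satisfiable

1. <>p -> [](~q -> ([]~q -> q)), u
2. [](~q -> ([]~q -> q)), u
3. ~q -> ([]~q -> q), u
4. []~q -> q, u
5. q, u
Accessibility: uRu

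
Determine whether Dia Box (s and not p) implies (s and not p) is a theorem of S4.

Invalid (countermodel exists)

Tableau for the negation not (Dia Box (s and not p) implies (s and not p)):
1. not (Dia Box (s and not p) implies (s and not p)), w0
2. Dia Box (s and not p), w0   [neg-implies-rule on 1]
3. not (s and not p), w0   [neg-implies-rule on 1]
4. p, w0   [neg-and-rule on 3 (branches; this branch)]
5. Box (s and not p), w1   [Dia-rule on 2: fresh world w1, w0Rw1]
6. s and not p, w1   [Box-rule on 5 via w1Rw1]
7. s, w1   [and-rule on 6]
8. not p, w1   [and-rule on 6]
Accessibility: w0Rw0, w0Rw1, w1Rw1
The negation has an open branch (countermodel exists).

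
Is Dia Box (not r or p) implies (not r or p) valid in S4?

Tableau for the negation not (Dia Box (not r or p) implies (not r or p)):
1. not (Dia Box (not r or p) implies (not r or p)), u
2. Dia Box (not r or p), u
3. not (not r or p), u
4. r, u
5. not p, u
6. Box (not r or p), v
7. not r or p, v
8. p, v
Accessibility: uRu, uRv, vRv
The negation has an open branch (countermodel exists).

No, not valid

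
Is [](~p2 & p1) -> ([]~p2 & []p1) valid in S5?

Valid

Tableau for the negation ~([](~p2 & p1) -> ([]~p2 & []p1)):
1. ~([](~p2 & p1) -> ([]~p2 & []p1)), 0
2. [](~p2 & p1), 0   [~->-rule on 1]
3. ~([]~p2 & []p1), 0   [~->-rule on 1]
4. ~p2 & p1, 0   [[]-rule on 2 via 0R0]
5. ~p2, 0   [&-rule on 4]
6. p1, 0   [&-rule on 4]
7. ~[]p1, 0   [~&-rule on 3 (branches; this branch)]
8. ~p1, 1   [~[]-rule on 7: fresh world 1, 0R1]
9. ~p2 & p1, 1   [[]-rule on 2 via 0R1]
10. ~p2, 1   [&-rule on 9]
11. p1, 1   [&-rule on 9]
Accessibility: 0R0, 0R1, 1R0, 1R1
Branch closes: p1 and ~p1 both at 1.
All branches of the negation close; one closing branch shown above.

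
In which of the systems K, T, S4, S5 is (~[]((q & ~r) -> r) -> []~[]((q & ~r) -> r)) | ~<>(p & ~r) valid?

S5-tableau for the negation ~((~[]((q & ~r) -> r) -> []~[]((q & ~r) -> r)) | ~<>(p & ~r)):
1. ~((~[]((q & ~r) -> r) -> []~[]((q & ~r) -> r)) | ~<>(p & ~r)), u
2. ~(~[]((q & ~r) -> r) -> []~[]((q & ~r) -> r)), u
3. <>(p & ~r), u
4. ~[]((q & ~r) -> r), u
5. ~[]~[]((q & ~r) -> r), u
6. p & ~r, v
7. p, v
8. ~r, v
9. ~((q & ~r) -> r), w
10. q & ~r, w
11. ~r, w
12. q, w
13. []((q & ~r) -> r), x
14. (q & ~r) -> r, u
15. (q & ~r) -> r, v
16. (q & ~r) -> r, w
17. (q & ~r) -> r, x
18. ~(q & ~r), u
19. ~(q & ~r), v
20. ~(q & ~r), w
21. r, x
22. r, u
23. ~q, v
24. r, w
Accessibility: uRu, uRv, uRw, uRx, vRu, vRv, vRw, vRx, wRu, wRv, wRw, wRx, xRu, xRv, xRw, xRx
Branch closes: r and ~r both at w.
Every branch closes (one shown): valid in S5.
S4-tableau for the negation ~((~[]((q & ~r) -> r) -> []~[]((q & ~r) -> r)) | ~<>(p & ~r)):
1. ~((~[]((q & ~r) -> r) -> []~[]((q & ~r) -> r)) | ~<>(p & ~r)), u
2. ~(~[]((q & ~r) -> r) -> []~[]((q & ~r) -> r)), u
3. <>(p & ~r), u
4. ~[]((q & ~r) -> r), u
5. ~[]~[]((q & ~r) -> r), u
6. p & ~r, v
7. p, v
8. ~r, v
9. ~((q & ~r) -> r), w
10. q & ~r, w
11. ~r, w
12. q, w
13. []((q & ~r) -> r), x
14. (q & ~r) -> r, x
15. r, x
Accessibility: uRu, uRv, uRw, uRx, vRv, wRw, xRx
Complete open branch: countermodel on an S4-frame, so not valid in S4, nor in K, T (the same frame is also a K-frame and a T-frame).

S5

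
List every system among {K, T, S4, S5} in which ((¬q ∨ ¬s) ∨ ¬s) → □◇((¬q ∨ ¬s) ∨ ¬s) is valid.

S5

S5-tableau for the negation ¬(((¬q ∨ ¬s) ∨ ¬s) → □◇((¬q ∨ ¬s) ∨ ¬s)):
1. ¬(((¬q ∨ ¬s) ∨ ¬s) → □◇((¬q ∨ ¬s) ∨ ¬s)), 0
2. (¬q ∨ ¬s) ∨ ¬s, 0
3. ¬□◇((¬q ∨ ¬s) ∨ ¬s), 0
4. ¬q ∨ ¬s, 0
5. ¬q, 0
6. ¬◇((¬q ∨ ¬s) ∨ ¬s), 1
7. ¬((¬q ∨ ¬s) ∨ ¬s), 0
8. ¬(¬q ∨ ¬s), 0
9. s, 0
10. q, 0
Accessibility: 0R0, 0R1, 1R0, 1R1
Branch closes: q and ¬q both at 0.
Every branch closes (one shown): valid in S5.
S4-tableau for the negation ¬(((¬q ∨ ¬s) ∨ ¬s) → □◇((¬q ∨ ¬s) ∨ ¬s)):
1. ¬(((¬q ∨ ¬s) ∨ ¬s) → □◇((¬q ∨ ¬s) ∨ ¬s)), 0
2. (¬q ∨ ¬s) ∨ ¬s, 0
3. ¬□◇((¬q ∨ ¬s) ∨ ¬s), 0
4. ¬s, 0
5. ¬◇((¬q ∨ ¬s) ∨ ¬s), 1
6. ¬((¬q ∨ ¬s) ∨ ¬s), 1
7. ¬(¬q ∨ ¬s), 1
8. s, 1
9. q, 1
Accessibility: 0R0, 0R1, 1R1
Complete open branch: countermodel on an S4-frame, so not valid in S4, nor in K, T (the same frame is also a K-frame and a T-frame).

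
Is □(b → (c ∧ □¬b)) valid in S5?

Not valid

Tableau for the negation ¬□(b → (c ∧ □¬b)):
1. ¬□(b → (c ∧ □¬b)), w0
2. ¬(b → (c ∧ □¬b)), w1   [¬□-rule on 1: fresh world w1, w0Rw1]
3. b, w1   [¬→-rule on 2]
4. ¬(c ∧ □¬b), w1   [¬→-rule on 2]
5. ¬□¬b, w1   [¬∧-rule on 4 (branches; this branch)]
6. b, w2   [¬□-rule on 5: fresh world w2, w1Rw2]
Accessibility: w0Rw0, w0Rw1, w0Rw2, w1Rw0, w1Rw1, w1Rw2, w2Rw0, w2Rw1, w2Rw2
The negation has an open branch (countermodel exists).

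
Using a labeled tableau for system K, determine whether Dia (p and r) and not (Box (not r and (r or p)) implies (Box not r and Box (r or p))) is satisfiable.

1. Dia (p and r) and not (Box (not r and (r or p)) implies (Box not r and Box (r or p))), u
2. Dia (p and r), u
3. not (Box (not r and (r or p)) implies (Box not r and Box (r or p))), u
4. Box (not r and (r or p)), u
5. not (Box not r and Box (r or p)), u
6. not Box (r or p), u
7. p and r, v
8. p, v
9. r, v
10. not r and (r or p), v
11. not r, v
12. r or p, v
Accessibility: uRv
Branch closes: r and not r both at v.
(One branch shown.) All branches close.

No, unsatisfiable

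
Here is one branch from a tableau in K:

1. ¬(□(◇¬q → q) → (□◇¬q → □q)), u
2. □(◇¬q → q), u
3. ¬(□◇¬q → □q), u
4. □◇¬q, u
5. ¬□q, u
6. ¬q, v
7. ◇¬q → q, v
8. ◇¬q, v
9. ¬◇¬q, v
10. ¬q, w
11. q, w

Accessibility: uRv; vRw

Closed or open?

Both q and ¬q appear at w.

Closed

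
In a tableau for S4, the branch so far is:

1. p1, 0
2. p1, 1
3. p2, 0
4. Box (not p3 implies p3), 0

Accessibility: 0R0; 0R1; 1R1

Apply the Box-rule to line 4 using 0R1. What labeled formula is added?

not p3 implies p3, 1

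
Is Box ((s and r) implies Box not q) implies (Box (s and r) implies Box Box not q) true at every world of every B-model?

Tableau for the negation not (Box ((s and r) implies Box not q) implies (Box (s and r) implies Box Box not q)):
1. not (Box ((s and r) implies Box not q) implies (Box (s and r) implies Box Box not q)), 0
2. Box ((s and r) implies Box not q), 0
3. not (Box (s and r) implies Box Box not q), 0
4. Box (s and r), 0
5. not Box Box not q, 0
6. (s and r) implies Box not q, 0
7. s and r, 0
8. s, 0
9. r, 0
10. Box not q, 0
11. not q, 0
12. not Box not q, 1
13. (s and r) implies Box not q, 1
14. s and r, 1
15. s, 1
16. r, 1
17. not q, 1
18. Box not q, 1
19. q, 2
20. not q, 2
Accessibility: 0R0, 0R1, 1R0, 1R1, 1R2, 2R1, 2R2
Branch closes: q and not q both at 2.
All branches of the negation close; one closing branch shown above.

Valid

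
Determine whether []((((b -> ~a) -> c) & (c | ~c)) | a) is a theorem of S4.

Invalid (countermodel exists)

Tableau for the negation ~[]((((b -> ~a) -> c) & (c | ~c)) | a):
1. ~[]((((b -> ~a) -> c) & (c | ~c)) | a), w0
2. ~((((b -> ~a) -> c) & (c | ~c)) | a), w1
3. ~(((b -> ~a) -> c) & (c | ~c)), w1
4. ~a, w1
5. ~((b -> ~a) -> c), w1
6. b -> ~a, w1
7. ~c, w1
Accessibility: w0Rw0, w0Rw1, w1Rw1
The negation has an open branch (countermodel exists).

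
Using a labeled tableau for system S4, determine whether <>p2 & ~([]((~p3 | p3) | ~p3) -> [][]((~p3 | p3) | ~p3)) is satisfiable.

No, unsatisfiable

1. <>p2 & ~([]((~p3 | p3) | ~p3) -> [][]((~p3 | p3) | ~p3)), w0
2. <>p2, w0
3. ~([]((~p3 | p3) | ~p3) -> [][]((~p3 | p3) | ~p3)), w0
4. []((~p3 | p3) | ~p3), w0
5. ~[][]((~p3 | p3) | ~p3), w0
6. (~p3 | p3) | ~p3, w0
7. ~p3 | p3, w0
8. p3, w0
9. p2, w1
10. (~p3 | p3) | ~p3, w1
11. ~p3 | p3, w1
12. p3, w1
13. ~[]((~p3 | p3) | ~p3), w2
14. (~p3 | p3) | ~p3, w2
15. ~p3 | p3, w2
16. p3, w2
17. ~((~p3 | p3) | ~p3), w3
18. ~(~p3 | p3), w3
19. p3, w3
20. ~p3, w3
Accessibility: w0Rw0, w0Rw1, w0Rw2, w0Rw3, w1Rw1, w2Rw2, w2Rw3, w3Rw3
Branch closes: p3 and ~p3 both at w3.
(One branch shown.) All branches close.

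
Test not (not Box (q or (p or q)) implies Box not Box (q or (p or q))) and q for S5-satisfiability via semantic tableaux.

1. not (not Box (q or (p or q)) implies Box not Box (q or (p or q))) and q, 0
2. not (not Box (q or (p or q)) implies Box not Box (q or (p or q))), 0
3. q, 0
4. not Box (q or (p or q)), 0
5. not Box not Box (q or (p or q)), 0
6. not (q or (p or q)), 1
7. not q, 1
8. not (p or q), 1
9. not p, 1
10. Box (q or (p or q)), 2
11. q or (p or q), 0
12. q or (p or q), 1
13. q or (p or q), 2
14. p or q, 0
15. p or q, 1
16. p or q, 2
17. q, 1
Accessibility: 0R0, 0R1, 0R2, 1R0, 1R1, 1R2, 2R0, 2R1, 2R2
Branch closes: q and not q both at 1.
(One branch shown.) All branches close.

Unsatisfiable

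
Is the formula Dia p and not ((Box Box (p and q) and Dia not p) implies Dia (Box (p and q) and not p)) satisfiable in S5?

1. Dia p and not ((Box Box (p and q) and Dia not p) implies Dia (Box (p and q) and not p)), u
2. Dia p, u
3. not ((Box Box (p and q) and Dia not p) implies Dia (Box (p and q) and not p)), u
4. Box Box (p and q) and Dia not p, u
5. not Dia (Box (p and q) and not p), u
6. Box Box (p and q), u
7. Dia not p, u
8. not (Box (p and q) and not p), u
9. Box (p and q), u
10. p and q, u
11. p, u
12. q, u
13. p, v
14. not (Box (p and q) and not p), v
15. Box (p and q), v
16. p and q, v
17. q, v
18. not p, w
19. not (Box (p and q) and not p), w
20. Box (p and q), w
21. p and q, w
22. p, w
23. q, w
Accessibility: uRu, uRv, uRw, vRu, vRv, vRw, wRu, wRv, wRw
Branch closes: p and not p both at w.
Every branch closes; the branch above is one of them.

Unsatisfiable (every branch closes)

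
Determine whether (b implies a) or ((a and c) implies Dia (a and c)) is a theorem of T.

Valid in T

Tableau for the negation not ((b implies a) or ((a and c) implies Dia (a and c))):
1. not ((b implies a) or ((a and c) implies Dia (a and c))), 0
2. not (b implies a), 0
3. not ((a and c) implies Dia (a and c)), 0
4. b, 0
5. not a, 0
6. a and c, 0
7. not Dia (a and c), 0
8. a, 0
9. c, 0
Accessibility: 0R0
Branch closes: a and not a both at 0.
All branches of the negation close; one closing branch shown above.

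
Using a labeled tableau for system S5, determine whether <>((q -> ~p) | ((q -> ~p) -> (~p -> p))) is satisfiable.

Yes, satisfiable

1. <>((q -> ~p) | ((q -> ~p) -> (~p -> p))), 0
2. (q -> ~p) | ((q -> ~p) -> (~p -> p)), 1   [<>-rule on 1: fresh world 1, 0R1]
3. (q -> ~p) -> (~p -> p), 1   [|-rule on 2 (branches; this branch)]
4. ~p -> p, 1   [->-rule on 3 (branches; this branch)]
5. p, 1   [->-rule on 4 (branches; this branch)]
Accessibility: 0R0, 0R1, 1R0, 1R1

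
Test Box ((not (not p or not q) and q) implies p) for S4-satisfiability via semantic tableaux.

Satisfiable (open branch found)

1. Box ((not (not p or not q) and q) implies p), w0
2. (not (not p or not q) and q) implies p, w0   [Box-rule on 1 via w0Rw0]
3. p, w0   [implies-rule on 2 (branches; this branch)]
Accessibility: w0Rw0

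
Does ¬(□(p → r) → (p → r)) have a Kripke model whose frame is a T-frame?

No, unsatisfiable

1. ¬(□(p → r) → (p → r)), 0
2. □(p → r), 0   [¬→-rule on 1]
3. ¬(p → r), 0   [¬→-rule on 1]
4. p, 0   [¬→-rule on 3]
5. ¬r, 0   [¬→-rule on 3]
6. p → r, 0   [□-rule on 2 via 0R0]
7. r, 0   [→-rule on 6 (branches; this branch)]
Accessibility: 0R0
Branch closes: r and ¬r both at 0.
Every branch closes; the branch above is one of them.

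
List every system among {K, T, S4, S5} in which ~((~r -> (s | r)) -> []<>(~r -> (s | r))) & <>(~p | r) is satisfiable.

K, T, S4

S4-tableau for the formula:
1. ~((~r -> (s | r)) -> []<>(~r -> (s | r))) & <>(~p | r), 0
2. ~((~r -> (s | r)) -> []<>(~r -> (s | r))), 0
3. <>(~p | r), 0
4. ~r -> (s | r), 0
5. ~[]<>(~r -> (s | r)), 0
6. s | r, 0
7. r, 0
8. ~p | r, 1
9. r, 1
10. ~<>(~r -> (s | r)), 2
11. ~(~r -> (s | r)), 2
12. ~r, 2
13. ~(s | r), 2
14. ~s, 2
Accessibility: 0R0, 0R1, 0R2, 1R1, 2R2
Complete open branch: satisfiable in S4, hence also in K, T (this S4-model is also a K-model and a T-model).
S5-tableau for the formula:
1. ~((~r -> (s | r)) -> []<>(~r -> (s | r))) & <>(~p | r), 0
2. ~((~r -> (s | r)) -> []<>(~r -> (s | r))), 0
3. <>(~p | r), 0
4. ~r -> (s | r), 0
5. ~[]<>(~r -> (s | r)), 0
6. s | r, 0
7. s, 0
8. ~p | r, 1
9. r, 1
10. ~<>(~r -> (s | r)), 2
11. ~(~r -> (s | r)), 0
12. ~r, 0
13. ~(s | r), 0
14. ~s, 0
Accessibility: 0R0, 0R1, 0R2, 1R0, 1R1, 1R2, 2R0, 2R1, 2R2
Branch closes: s and ~s both at 0.
Every branch closes (one shown): unsatisfiable in S5.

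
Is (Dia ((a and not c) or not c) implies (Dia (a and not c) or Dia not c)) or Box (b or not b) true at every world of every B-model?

Valid in B

Tableau for the negation not ((Dia ((a and not c) or not c) implies (Dia (a and not c) or Dia not c)) or Box (b or not b)):
1. not ((Dia ((a and not c) or not c) implies (Dia (a and not c) or Dia not c)) or Box (b or not b)), 0
2. not (Dia ((a and not c) or not c) implies (Dia (a and not c) or Dia not c)), 0   [neg-or-rule on 1]
3. not Box (b or not b), 0   [neg-or-rule on 1]
4. Dia ((a and not c) or not c), 0   [neg-implies-rule on 2]
5. not (Dia (a and not c) or Dia not c), 0   [neg-implies-rule on 2]
6. not Dia (a and not c), 0   [neg-or-rule on 5]
7. not Dia not c, 0   [neg-or-rule on 5]
8. not (a and not c), 0   [neg-Dia-rule on 6 via 0R0]
9. c, 0   [neg-Dia-rule on 7 via 0R0]
10. not (b or not b), 1   [neg-Box-rule on 3: fresh world 1, 0R1]
11. not b, 1   [neg-or-rule on 10]
12. b, 1   [neg-or-rule on 10]
Accessibility: 0R0, 0R1, 1R0, 1R1
Branch closes: b and not b both at 1.
Every branch of the negation's tableau closes; the branch above is one of them.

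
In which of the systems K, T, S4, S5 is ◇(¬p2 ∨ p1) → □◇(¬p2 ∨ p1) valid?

S5

S5-tableau for the negation ¬(◇(¬p2 ∨ p1) → □◇(¬p2 ∨ p1)):
1. ¬(◇(¬p2 ∨ p1) → □◇(¬p2 ∨ p1)), u
2. ◇(¬p2 ∨ p1), u
3. ¬□◇(¬p2 ∨ p1), u
4. ¬p2 ∨ p1, v
5. p1, v
6. ¬◇(¬p2 ∨ p1), w
7. ¬(¬p2 ∨ p1), u
8. p2, u
9. ¬p1, u
10. ¬(¬p2 ∨ p1), v
11. p2, v
12. ¬p1, v
Accessibility: uRu, uRv, uRw, vRu, vRv, vRw, wRu, wRv, wRw
Branch closes: p1 and ¬p1 both at v.
Every branch closes (one shown): valid in S5.
S4-tableau for the negation ¬(◇(¬p2 ∨ p1) → □◇(¬p2 ∨ p1)):
1. ¬(◇(¬p2 ∨ p1) → □◇(¬p2 ∨ p1)), u
2. ◇(¬p2 ∨ p1), u
3. ¬□◇(¬p2 ∨ p1), u
4. ¬p2 ∨ p1, v
5. p1, v
6. ¬◇(¬p2 ∨ p1), w
7. ¬(¬p2 ∨ p1), w
8. p2, w
9. ¬p1, w
Accessibility: uRu, uRv, uRw, vRv, wRw
Complete open branch: countermodel on an S4-frame, so not valid in S4, nor in K, T (the same frame is also a K-frame and a T-frame).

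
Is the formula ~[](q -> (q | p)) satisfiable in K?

No, unsatisfiable

1. ~[](q -> (q | p)), u
2. ~(q -> (q | p)), v
3. q, v
4. ~(q | p), v
5. ~q, v
6. ~p, v
Accessibility: uRv
Branch closes: q and ~q both at v.
(One branch shown.) All branches close.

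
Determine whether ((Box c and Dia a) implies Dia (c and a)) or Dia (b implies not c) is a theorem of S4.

Tableau for the negation not (((Box c and Dia a) implies Dia (c and a)) or Dia (b implies not c)):
1. not (((Box c and Dia a) implies Dia (c and a)) or Dia (b implies not c)), w0
2. not ((Box c and Dia a) implies Dia (c and a)), w0
3. not Dia (b implies not c), w0
4. Box c and Dia a, w0
5. not Dia (c and a), w0
6. Box c, w0
7. Dia a, w0
8. not (b implies not c), w0
9. b, w0
10. c, w0
11. not (c and a), w0
12. not a, w0
13. a, w1
14. not (b implies not c), w1
15. b, w1
16. c, w1
17. not (c and a), w1
18. not a, w1
Accessibility: w0Rw0, w0Rw1, w1Rw1
Branch closes: a and not a both at w1.
Every branch of the negation's tableau closes; the branch above is one of them.

Yes, valid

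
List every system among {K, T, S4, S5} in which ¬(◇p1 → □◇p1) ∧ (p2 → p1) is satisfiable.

K, T, S4

S4-tableau for the formula:
1. ¬(◇p1 → □◇p1) ∧ (p2 → p1), u
2. ¬(◇p1 → □◇p1), u
3. p2 → p1, u
4. ◇p1, u
5. ¬□◇p1, u
6. p1, u
7. p1, v
8. ¬◇p1, w
9. ¬p1, w
Accessibility: uRu, uRv, uRw, vRv, wRw
Complete open branch: satisfiable in S4, hence also in K, T (this S4-model is also a K-model and a T-model).
S5-tableau for the formula:
1. ¬(◇p1 → □◇p1) ∧ (p2 → p1), u
2. ¬(◇p1 → □◇p1), u
3. p2 → p1, u
4. ◇p1, u
5. ¬□◇p1, u
6. ¬p2, u
7. p1, v
8. ¬◇p1, w
9. ¬p1, u
10. ¬p1, v
Accessibility: uRu, uRv, uRw, vRu, vRv, vRw, wRu, wRv, wRw
Branch closes: p1 and ¬p1 both at v.
Every branch closes (one shown): unsatisfiable in S5.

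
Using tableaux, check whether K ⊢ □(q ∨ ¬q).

Valid

Tableau for the negation ¬□(q ∨ ¬q):
1. ¬□(q ∨ ¬q), w0
2. ¬(q ∨ ¬q), w1   [¬□-rule on 1: fresh world w1, w0Rw1]
3. ¬q, w1   [¬∨-rule on 2]
4. q, w1   [¬∨-rule on 2]
Accessibility: w0Rw1
Branch closes: q and ¬q both at w1.
All branches of the negation close; one closing branch shown above.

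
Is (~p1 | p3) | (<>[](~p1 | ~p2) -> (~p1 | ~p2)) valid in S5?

Tableau for the negation ~((~p1 | p3) | (<>[](~p1 | ~p2) -> (~p1 | ~p2))):
1. ~((~p1 | p3) | (<>[](~p1 | ~p2) -> (~p1 | ~p2))), u
2. ~(~p1 | p3), u
3. ~(<>[](~p1 | ~p2) -> (~p1 | ~p2)), u
4. p1, u
5. ~p3, u
6. <>[](~p1 | ~p2), u
7. ~(~p1 | ~p2), u
8. p2, u
9. [](~p1 | ~p2), v
10. ~p1 | ~p2, u
11. ~p1 | ~p2, v
12. ~p2, u
Accessibility: uRu, uRv, vRu, vRv
Branch closes: p2 and ~p2 both at u.
All branches of the negation close; one closing branch shown above.

Yes, valid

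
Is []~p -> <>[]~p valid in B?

Yes, valid

Tableau for the negation ~([]~p -> <>[]~p):
1. ~([]~p -> <>[]~p), w0
2. []~p, w0
3. ~<>[]~p, w0
4. ~p, w0
5. ~[]~p, w0
6. p, w1
7. ~p, w1
Accessibility: w0Rw0, w0Rw1, w1Rw0, w1Rw1
Branch closes: p and ~p both at w1.
All branches of the negation close; one closing branch shown above.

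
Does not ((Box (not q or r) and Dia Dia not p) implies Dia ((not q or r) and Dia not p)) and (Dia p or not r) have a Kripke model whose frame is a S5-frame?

Unsatisfiable

1. not ((Box (not q or r) and Dia Dia not p) implies Dia ((not q or r) and Dia not p)) and (Dia p or not r), u
2. not ((Box (not q or r) and Dia Dia not p) implies Dia ((not q or r) and Dia not p)), u
3. Dia p or not r, u
4. Box (not q or r) and Dia Dia not p, u
5. not Dia ((not q or r) and Dia not p), u
6. Box (not q or r), u
7. Dia Dia not p, u
8. not ((not q or r) and Dia not p), u
9. not q or r, u
10. Dia p, u
11. not Dia not p, u
12. p, u
13. r, u
14. Dia not p, v
15. not ((not q or r) and Dia not p), v
16. not q or r, v
17. p, v
18. not Dia not p, v
19. r, v
20. p, w
21. not ((not q or r) and Dia not p), w
22. not q or r, w
23. not Dia not p, w
24. r, w
25. not p, x
26. not ((not q or r) and Dia not p), x
27. not q or r, x
28. p, x
Accessibility: uRu, uRv, uRw, uRx, vRu, vRv, vRw, vRx, wRu, wRv, wRw, wRx, xRu, xRv, xRw, xRx
Branch closes: p and not p both at x.
All branches of the tableau close; one closing branch shown above.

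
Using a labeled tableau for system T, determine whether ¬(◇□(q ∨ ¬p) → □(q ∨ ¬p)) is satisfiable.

1. ¬(◇□(q ∨ ¬p) → □(q ∨ ¬p)), w0
2. ◇□(q ∨ ¬p), w0
3. ¬□(q ∨ ¬p), w0
4. □(q ∨ ¬p), w1
5. q ∨ ¬p, w1
6. ¬p, w1
7. ¬(q ∨ ¬p), w2
8. ¬q, w2
9. p, w2
Accessibility: w0Rw0, w0Rw1, w0Rw2, w1Rw1, w2Rw2

Satisfiable (open branch found)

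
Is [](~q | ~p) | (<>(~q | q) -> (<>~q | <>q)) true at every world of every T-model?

Yes, valid

Tableau for the negation ~([](~q | ~p) | (<>(~q | q) -> (<>~q | <>q))):
1. ~([](~q | ~p) | (<>(~q | q) -> (<>~q | <>q))), u
2. ~[](~q | ~p), u   [~|-rule on 1]
3. ~(<>(~q | q) -> (<>~q | <>q)), u   [~|-rule on 1]
4. <>(~q | q), u   [~->-rule on 3]
5. ~(<>~q | <>q), u   [~->-rule on 3]
6. ~<>~q, u   [~|-rule on 5]
7. ~<>q, u   [~|-rule on 5]
8. q, u   [~<>-rule on 6 via uRu]
9. ~q, u   [~<>-rule on 7 via uRu]
Accessibility: uRu
Branch closes: q and ~q both at u.
All branches of the negation close; one closing branch shown above.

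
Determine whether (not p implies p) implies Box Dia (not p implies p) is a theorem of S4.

Invalid (countermodel exists)

Tableau for the negation not ((not p implies p) implies Box Dia (not p implies p)):
1. not ((not p implies p) implies Box Dia (not p implies p)), u
2. not p implies p, u
3. not Box Dia (not p implies p), u
4. p, u
5. not Dia (not p implies p), v
6. not (not p implies p), v
7. not p, v
Accessibility: uRu, uRv, vRv
The negation has an open branch (countermodel exists).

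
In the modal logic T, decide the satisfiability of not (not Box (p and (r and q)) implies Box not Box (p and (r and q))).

Satisfiable (open branch found)

1. not (not Box (p and (r and q)) implies Box not Box (p and (r and q))), w0
2. not Box (p and (r and q)), w0
3. not Box not Box (p and (r and q)), w0
4. not (p and (r and q)), w1
5. not (r and q), w1
6. not q, w1
7. Box (p and (r and q)), w2
8. p and (r and q), w2
9. p, w2
10. r and q, w2
11. r, w2
12. q, w2
Accessibility: w0Rw0, w0Rw1, w0Rw2, w1Rw1, w2Rw2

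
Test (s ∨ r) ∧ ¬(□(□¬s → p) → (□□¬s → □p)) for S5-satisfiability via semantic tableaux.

1. (s ∨ r) ∧ ¬(□(□¬s → p) → (□□¬s → □p)), u
2. s ∨ r, u   [∧-rule on 1]
3. ¬(□(□¬s → p) → (□□¬s → □p)), u   [∧-rule on 1]
4. □(□¬s → p), u   [¬→-rule on 3]
5. ¬(□□¬s → □p), u   [¬→-rule on 3]
6. □□¬s, u   [¬→-rule on 5]
7. ¬□p, u   [¬→-rule on 5]
8. □¬s → p, u   [□-rule on 4 via uRu]
9. □¬s, u   [□-rule on 6 via uRu]
10. ¬s, u   [□-rule on 9 via uRu]
11. r, u   [∨-rule on 2 (branches; this branch)]
12. p, u   [→-rule on 8 (branches; this branch)]
13. ¬p, v   [¬□-rule on 7: fresh world v, uRv]
14. □¬s → p, v   [□-rule on 4 via uRv]
15. □¬s, v   [□-rule on 6 via uRv]
16. ¬s, v   [□-rule on 9 via uRv]
17. ¬□¬s, v   [→-rule on 14 (branches; this branch)]
18. s, w   [¬□-rule on 17: fresh world w, vRw]
19. □¬s → p, w   [□-rule on 4 via uRw]
20. □¬s, w   [□-rule on 6 via uRw]
21. ¬s, w   [□-rule on 9 via uRw]
Accessibility: uRu, uRv, uRw, vRu, vRv, vRw, wRu, wRv, wRw
Branch closes: s and ¬s both at w.
All branches of the tableau close; one closing branch shown above.

Unsatisfiable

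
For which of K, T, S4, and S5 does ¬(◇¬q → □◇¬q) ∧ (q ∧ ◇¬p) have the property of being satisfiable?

K, T, S4

S5-tableau for the formula:
1. ¬(◇¬q → □◇¬q) ∧ (q ∧ ◇¬p), u
2. ¬(◇¬q → □◇¬q), u   [∧-rule on 1]
3. q ∧ ◇¬p, u   [∧-rule on 1]
4. ◇¬q, u   [¬→-rule on 2]
5. ¬□◇¬q, u   [¬→-rule on 2]
6. q, u   [∧-rule on 3]
7. ◇¬p, u   [∧-rule on 3]
8. ¬q, v   [◇-rule on 4: fresh world v, uRv]
9. ¬◇¬q, w   [¬□-rule on 5: fresh world w, uRw]
10. q, v   [¬◇-rule on 9 via wRv]
Accessibility: uRu, uRv, uRw, vRu, vRv, vRw, wRu, wRv, wRw
Branch closes: q and ¬q both at v.
Every branch closes (one shown): unsatisfiable in S5.
S4-tableau for the formula:
1. ¬(◇¬q → □◇¬q) ∧ (q ∧ ◇¬p), u
2. ¬(◇¬q → □◇¬q), u   [∧-rule on 1]
3. q ∧ ◇¬p, u   [∧-rule on 1]
4. ◇¬q, u   [¬→-rule on 2]
5. ¬□◇¬q, u   [¬→-rule on 2]
6. q, u   [∧-rule on 3]
7. ◇¬p, u   [∧-rule on 3]
8. ¬q, v   [◇-rule on 4: fresh world v, uRv]
9. ¬◇¬q, w   [¬□-rule on 5: fresh world w, uRw]
10. q, w   [¬◇-rule on 9 via wRw]
11. ¬p, x   [◇-rule on 7: fresh world x, uRx]
Accessibility: uRu, uRv, uRw, uRx, vRv, wRw, xRx
Complete open branch: satisfiable in S4, hence also in K, T (this S4-model is also a K-model and a T-model).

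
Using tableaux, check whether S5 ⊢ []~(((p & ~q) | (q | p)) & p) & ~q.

Invalid (countermodel exists)

Tableau for the negation ~([]~(((p & ~q) | (q | p)) & p) & ~q):
1. ~([]~(((p & ~q) | (q | p)) & p) & ~q), 0
2. q, 0
Accessibility: 0R0
The negation has an open branch (countermodel exists).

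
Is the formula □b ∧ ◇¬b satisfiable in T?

1. □b ∧ ◇¬b, w0
2. □b, w0
3. ◇¬b, w0
4. b, w0
5. ¬b, w1
6. b, w1
Accessibility: w0Rw0, w0Rw1, w1Rw1
Branch closes: b and ¬b both at w1.
(One branch shown.) All branches close.

No, unsatisfiable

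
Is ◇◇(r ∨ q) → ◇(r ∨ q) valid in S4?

Valid

Tableau for the negation ¬(◇◇(r ∨ q) → ◇(r ∨ q)):
1. ¬(◇◇(r ∨ q) → ◇(r ∨ q)), w0
2. ◇◇(r ∨ q), w0
3. ¬◇(r ∨ q), w0
4. ¬(r ∨ q), w0
5. ¬r, w0
6. ¬q, w0
7. ◇(r ∨ q), w1
8. ¬(r ∨ q), w1
9. ¬r, w1
10. ¬q, w1
11. r ∨ q, w2
12. ¬(r ∨ q), w2
13. ¬r, w2
14. ¬q, w2
15. q, w2
Accessibility: w0Rw0, w0Rw1, w0Rw2, w1Rw1, w1Rw2, w2Rw2
Branch closes: q and ¬q both at w2.
All branches of the negation close; one closing branch shown above.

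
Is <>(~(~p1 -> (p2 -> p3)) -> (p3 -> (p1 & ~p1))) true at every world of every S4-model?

Tableau for the negation ~<>(~(~p1 -> (p2 -> p3)) -> (p3 -> (p1 & ~p1))):
1. ~<>(~(~p1 -> (p2 -> p3)) -> (p3 -> (p1 & ~p1))), u
2. ~(~(~p1 -> (p2 -> p3)) -> (p3 -> (p1 & ~p1))), u
3. ~(~p1 -> (p2 -> p3)), u
4. ~(p3 -> (p1 & ~p1)), u
5. ~p1, u
6. ~(p2 -> p3), u
7. p3, u
8. ~(p1 & ~p1), u
9. p2, u
10. ~p3, u
Accessibility: uRu
Branch closes: p3 and ~p3 both at u.
All branches of the negation close; one closing branch shown above.

Valid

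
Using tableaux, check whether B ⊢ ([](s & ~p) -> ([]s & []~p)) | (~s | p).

Tableau for the negation ~(([](s & ~p) -> ([]s & []~p)) | (~s | p)):
1. ~(([](s & ~p) -> ([]s & []~p)) | (~s | p)), u
2. ~([](s & ~p) -> ([]s & []~p)), u   [~|-rule on 1]
3. ~(~s | p), u   [~|-rule on 1]
4. [](s & ~p), u   [~->-rule on 2]
5. ~([]s & []~p), u   [~->-rule on 2]
6. s, u   [~|-rule on 3]
7. ~p, u   [~|-rule on 3]
8. s & ~p, u   [[]-rule on 4 via uRu]
9. ~[]~p, u   [~&-rule on 5 (branches; this branch)]
10. p, v   [~[]-rule on 9: fresh world v, uRv]
11. s & ~p, v   [[]-rule on 4 via uRv]
12. s, v   [&-rule on 11]
13. ~p, v   [&-rule on 11]
Accessibility: uRu, uRv, vRu, vRv
Branch closes: p and ~p both at v.
Every branch of the negation's tableau closes; the branch above is one of them.

Valid in B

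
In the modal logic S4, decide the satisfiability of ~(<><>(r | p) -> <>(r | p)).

1. ~(<><>(r | p) -> <>(r | p)), 0
2. <><>(r | p), 0
3. ~<>(r | p), 0
4. ~(r | p), 0
5. ~r, 0
6. ~p, 0
7. <>(r | p), 1
8. ~(r | p), 1
9. ~r, 1
10. ~p, 1
11. r | p, 2
12. ~(r | p), 2
13. ~r, 2
14. ~p, 2
15. p, 2
Accessibility: 0R0, 0R1, 0R2, 1R1, 1R2, 2R2
Branch closes: p and ~p both at 2.
Every branch closes; the branch above is one of them.

Unsatisfiable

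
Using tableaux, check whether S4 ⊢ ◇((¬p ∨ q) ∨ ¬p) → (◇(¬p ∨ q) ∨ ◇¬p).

Valid in S4

Tableau for the negation ¬(◇((¬p ∨ q) ∨ ¬p) → (◇(¬p ∨ q) ∨ ◇¬p)):
1. ¬(◇((¬p ∨ q) ∨ ¬p) → (◇(¬p ∨ q) ∨ ◇¬p)), u
2. ◇((¬p ∨ q) ∨ ¬p), u
3. ¬(◇(¬p ∨ q) ∨ ◇¬p), u
4. ¬◇(¬p ∨ q), u
5. ¬◇¬p, u
6. ¬(¬p ∨ q), u
7. p, u
8. ¬q, u
9. (¬p ∨ q) ∨ ¬p, v
10. ¬(¬p ∨ q), v
11. p, v
12. ¬q, v
13. ¬p ∨ q, v
14. q, v
Accessibility: uRu, uRv, vRv
Branch closes: q and ¬q both at v.
Every branch of the negation's tableau closes; the branch above is one of them.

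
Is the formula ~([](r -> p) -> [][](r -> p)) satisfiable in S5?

Unsatisfiable (every branch closes)

1. ~([](r -> p) -> [][](r -> p)), 0
2. [](r -> p), 0
3. ~[][](r -> p), 0
4. r -> p, 0
5. p, 0
6. ~[](r -> p), 1
7. r -> p, 1
8. p, 1
9. ~(r -> p), 2
10. r, 2
11. ~p, 2
12. r -> p, 2
13. p, 2
Accessibility: 0R0, 0R1, 0R2, 1R0, 1R1, 1R2, 2R0, 2R1, 2R2
Branch closes: p and ~p both at 2.
Every branch closes; the branch above is one of them.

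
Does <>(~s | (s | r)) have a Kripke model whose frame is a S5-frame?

Yes, satisfiable

1. <>(~s | (s | r)), u
2. ~s | (s | r), v   [<>-rule on 1: fresh world v, uRv]
3. s | r, v   [|-rule on 2 (branches; this branch)]
4. r, v   [|-rule on 3 (branches; this branch)]
Accessibility: uRu, uRv, vRu, vRv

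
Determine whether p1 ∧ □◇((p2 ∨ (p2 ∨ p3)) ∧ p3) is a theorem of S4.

Tableau for the negation ¬(p1 ∧ □◇((p2 ∨ (p2 ∨ p3)) ∧ p3)):
1. ¬(p1 ∧ □◇((p2 ∨ (p2 ∨ p3)) ∧ p3)), w0
2. ¬□◇((p2 ∨ (p2 ∨ p3)) ∧ p3), w0   [¬∧-rule on 1 (branches; this branch)]
3. ¬◇((p2 ∨ (p2 ∨ p3)) ∧ p3), w1   [¬□-rule on 2: fresh world w1, w0Rw1]
4. ¬((p2 ∨ (p2 ∨ p3)) ∧ p3), w1   [¬◇-rule on 3 via w1Rw1]
5. ¬p3, w1   [¬∧-rule on 4 (branches; this branch)]
Accessibility: w0Rw0, w0Rw1, w1Rw1
The negation has an open branch (countermodel exists).

No, not valid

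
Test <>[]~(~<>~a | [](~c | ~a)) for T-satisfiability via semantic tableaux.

Yes, satisfiable

1. <>[]~(~<>~a | [](~c | ~a)), 0
2. []~(~<>~a | [](~c | ~a)), 1
3. ~(~<>~a | [](~c | ~a)), 1
4. <>~a, 1
5. ~[](~c | ~a), 1
6. ~a, 2
7. ~(~<>~a | [](~c | ~a)), 2
8. <>~a, 2
9. ~[](~c | ~a), 2
10. ~(~c | ~a), 3
11. c, 3
12. a, 3
13. ~(~<>~a | [](~c | ~a)), 3
14. <>~a, 3
15. ~[](~c | ~a), 3
16. ~a, 4
17. ~(~c | ~a), 5
18. c, 5
19. a, 5
20. ~a, 6
21. ~(~c | ~a), 7
22. c, 7
23. a, 7
Accessibility: 0R0, 0R1, 1R1, 1R2, 1R3, 2R2, 2R4, 2R5, 3R3, 3R6, 3R7, 4R4, 5R5, 6R6, 7R7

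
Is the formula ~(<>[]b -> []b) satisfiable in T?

Satisfiable (open branch found)

1. ~(<>[]b -> []b), u
2. <>[]b, u
3. ~[]b, u
4. []b, v
5. b, v
6. ~b, w
Accessibility: uRu, uRv, uRw, vRv, wRw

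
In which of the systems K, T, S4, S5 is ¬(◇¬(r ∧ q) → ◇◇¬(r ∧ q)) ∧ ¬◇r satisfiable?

K

K-tableau for the formula:
1. ¬(◇¬(r ∧ q) → ◇◇¬(r ∧ q)) ∧ ¬◇r, u
2. ¬(◇¬(r ∧ q) → ◇◇¬(r ∧ q)), u   [∧-rule on 1]
3. ¬◇r, u   [∧-rule on 1]
4. ◇¬(r ∧ q), u   [¬→-rule on 2]
5. ¬◇◇¬(r ∧ q), u   [¬→-rule on 2]
6. ¬(r ∧ q), v   [◇-rule on 4: fresh world v, uRv]
7. ¬r, v   [¬◇-rule on 3 via uRv]
8. ¬◇¬(r ∧ q), v   [¬◇-rule on 5 via uRv]
9. ¬q, v   [¬∧-rule on 6 (branches; this branch)]
Accessibility: uRv
Complete open branch: satisfiable in K.
T-tableau for the formula:
1. ¬(◇¬(r ∧ q) → ◇◇¬(r ∧ q)) ∧ ¬◇r, u
2. ¬(◇¬(r ∧ q) → ◇◇¬(r ∧ q)), u   [∧-rule on 1]
3. ¬◇r, u   [∧-rule on 1]
4. ◇¬(r ∧ q), u   [¬→-rule on 2]
5. ¬◇◇¬(r ∧ q), u   [¬→-rule on 2]
6. ¬r, u   [¬◇-rule on 3 via uRu]
7. ¬◇¬(r ∧ q), u   [¬◇-rule on 5 via uRu]
8. r ∧ q, u   [¬◇-rule on 7 via uRu]
9. r, u   [∧-rule on 8]
10. q, u   [∧-rule on 8]
Accessibility: uRu
Branch closes: r and ¬r both at u.
Every branch closes (one shown): unsatisfiable in T, hence also in S4, S5 (every S4/S5-frame is a T-frame).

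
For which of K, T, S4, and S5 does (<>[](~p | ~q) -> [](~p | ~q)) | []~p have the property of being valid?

S5

S5-tableau for the negation ~((<>[](~p | ~q) -> [](~p | ~q)) | []~p):
1. ~((<>[](~p | ~q) -> [](~p | ~q)) | []~p), 0
2. ~(<>[](~p | ~q) -> [](~p | ~q)), 0
3. ~[]~p, 0
4. <>[](~p | ~q), 0
5. ~[](~p | ~q), 0
6. p, 1
7. [](~p | ~q), 2
8. ~p | ~q, 0
9. ~p | ~q, 1
10. ~p | ~q, 2
11. ~q, 0
12. ~q, 1
13. ~q, 2
14. ~(~p | ~q), 3
15. p, 3
16. q, 3
17. ~p | ~q, 3
18. ~q, 3
Accessibility: 0R0, 0R1, 0R2, 0R3, 1R0, 1R1, 1R2, 1R3, 2R0, 2R1, 2R2, 2R3, 3R0, 3R1, 3R2, 3R3
Branch closes: q and ~q both at 3.
Every branch closes (one shown): valid in S5.
S4-tableau for the negation ~((<>[](~p | ~q) -> [](~p | ~q)) | []~p):
1. ~((<>[](~p | ~q) -> [](~p | ~q)) | []~p), 0
2. ~(<>[](~p | ~q) -> [](~p | ~q)), 0
3. ~[]~p, 0
4. <>[](~p | ~q), 0
5. ~[](~p | ~q), 0
6. p, 1
7. [](~p | ~q), 2
8. ~p | ~q, 2
9. ~q, 2
10. ~(~p | ~q), 3
11. p, 3
12. q, 3
Accessibility: 0R0, 0R1, 0R2, 0R3, 1R1, 2R2, 3R3
Complete open branch: countermodel on an S4-frame, so not valid in S4, nor in K, T (the same frame is also a K-frame and a T-frame).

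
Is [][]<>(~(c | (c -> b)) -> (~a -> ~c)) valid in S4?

Tableau for the negation ~[][]<>(~(c | (c -> b)) -> (~a -> ~c)):
1. ~[][]<>(~(c | (c -> b)) -> (~a -> ~c)), u
2. ~[]<>(~(c | (c -> b)) -> (~a -> ~c)), v
3. ~<>(~(c | (c -> b)) -> (~a -> ~c)), w
4. ~(~(c | (c -> b)) -> (~a -> ~c)), w
5. ~(c | (c -> b)), w
6. ~(~a -> ~c), w
7. ~c, w
8. ~(c -> b), w
9. ~a, w
10. c, w
Accessibility: uRu, uRv, uRw, vRv, vRw, wRw
Branch closes: c and ~c both at w.
Every branch of the negation's tableau closes; the branch above is one of them.

Valid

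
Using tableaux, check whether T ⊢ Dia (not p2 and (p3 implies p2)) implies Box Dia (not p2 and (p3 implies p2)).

Not valid

Tableau for the negation not (Dia (not p2 and (p3 implies p2)) implies Box Dia (not p2 and (p3 implies p2))):
1. not (Dia (not p2 and (p3 implies p2)) implies Box Dia (not p2 and (p3 implies p2))), w0
2. Dia (not p2 and (p3 implies p2)), w0
3. not Box Dia (not p2 and (p3 implies p2)), w0
4. not p2 and (p3 implies p2), w1
5. not p2, w1
6. p3 implies p2, w1
7. not p3, w1
8. not Dia (not p2 and (p3 implies p2)), w2
9. not (not p2 and (p3 implies p2)), w2
10. not (p3 implies p2), w2
11. p3, w2
12. not p2, w2
Accessibility: w0Rw0, w0Rw1, w0Rw2, w1Rw1, w2Rw2
The negation has an open branch (countermodel exists).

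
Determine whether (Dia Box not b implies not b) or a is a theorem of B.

Valid in B

Tableau for the negation not ((Dia Box not b implies not b) or a):
1. not ((Dia Box not b implies not b) or a), 0
2. not (Dia Box not b implies not b), 0
3. not a, 0
4. Dia Box not b, 0
5. b, 0
6. Box not b, 1
7. not b, 0
Accessibility: 0R0, 0R1, 1R0, 1R1
Branch closes: b and not b both at 0.
All branches of the negation close; one closing branch shown above.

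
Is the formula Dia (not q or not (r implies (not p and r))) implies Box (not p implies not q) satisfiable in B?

Satisfiable (open branch found)

1. Dia (not q or not (r implies (not p and r))) implies Box (not p implies not q), 0
2. Box (not p implies not q), 0   [implies-rule on 1 (branches; this branch)]
3. not p implies not q, 0   [Box-rule on 2 via 0R0]
4. not q, 0   [implies-rule on 3 (branches; this branch)]
Accessibility: 0R0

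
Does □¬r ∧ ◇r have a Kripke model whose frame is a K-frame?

1. □¬r ∧ ◇r, 0
2. □¬r, 0
3. ◇r, 0
4. r, 1
5. ¬r, 1
Accessibility: 0R1
Branch closes: r and ¬r both at 1.
Every branch closes; the branch above is one of them.

Unsatisfiable (every branch closes)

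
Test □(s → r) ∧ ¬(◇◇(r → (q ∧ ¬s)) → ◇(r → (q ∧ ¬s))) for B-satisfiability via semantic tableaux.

Satisfiable

1. □(s → r) ∧ ¬(◇◇(r → (q ∧ ¬s)) → ◇(r → (q ∧ ¬s))), u
2. □(s → r), u
3. ¬(◇◇(r → (q ∧ ¬s)) → ◇(r → (q ∧ ¬s))), u
4. ◇◇(r → (q ∧ ¬s)), u
5. ¬◇(r → (q ∧ ¬s)), u
6. s → r, u
7. ¬(r → (q ∧ ¬s)), u
8. r, u
9. ¬(q ∧ ¬s), u
10. s, u
11. ◇(r → (q ∧ ¬s)), v
12. s → r, v
13. ¬(r → (q ∧ ¬s)), v
14. r, v
15. ¬(q ∧ ¬s), v
16. s, v
17. r → (q ∧ ¬s), w
18. q ∧ ¬s, w
19. q, w
20. ¬s, w
Accessibility: uRu, uRv, vRu, vRv, vRw, wRv, wRw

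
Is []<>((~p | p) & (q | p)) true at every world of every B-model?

Invalid (countermodel exists)

Tableau for the negation ~[]<>((~p | p) & (q | p)):
1. ~[]<>((~p | p) & (q | p)), 0
2. ~<>((~p | p) & (q | p)), 1
3. ~((~p | p) & (q | p)), 0
4. ~((~p | p) & (q | p)), 1
5. ~(q | p), 0
6. ~q, 0
7. ~p, 0
8. ~(q | p), 1
9. ~q, 1
10. ~p, 1
Accessibility: 0R0, 0R1, 1R0, 1R1
The negation has an open branch (countermodel exists).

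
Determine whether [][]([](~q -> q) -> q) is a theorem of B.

Valid in B

Tableau for the negation ~[][]([](~q -> q) -> q):
1. ~[][]([](~q -> q) -> q), w0
2. ~[]([](~q -> q) -> q), w1
3. ~([](~q -> q) -> q), w2
4. [](~q -> q), w2
5. ~q, w2
6. ~q -> q, w1
7. ~q -> q, w2
8. q, w1
9. q, w2
Accessibility: w0Rw0, w0Rw1, w1Rw0, w1Rw1, w1Rw2, w2Rw1, w2Rw2
Branch closes: q and ~q both at w2.
All branches of the negation close; one closing branch shown above.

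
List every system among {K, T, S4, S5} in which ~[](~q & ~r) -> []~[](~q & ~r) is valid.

S5

S4-tableau for the negation ~(~[](~q & ~r) -> []~[](~q & ~r)):
1. ~(~[](~q & ~r) -> []~[](~q & ~r)), w0
2. ~[](~q & ~r), w0
3. ~[]~[](~q & ~r), w0
4. ~(~q & ~r), w1
5. r, w1
6. [](~q & ~r), w2
7. ~q & ~r, w2
8. ~q, w2
9. ~r, w2
Accessibility: w0Rw0, w0Rw1, w0Rw2, w1Rw1, w2Rw2
Complete open branch: countermodel on an S4-frame, so not valid in S4, nor in K, T (the same frame is also a K-frame and a T-frame).
S5-tableau for the negation ~(~[](~q & ~r) -> []~[](~q & ~r)):
1. ~(~[](~q & ~r) -> []~[](~q & ~r)), w0
2. ~[](~q & ~r), w0
3. ~[]~[](~q & ~r), w0
4. ~(~q & ~r), w1
5. r, w1
6. [](~q & ~r), w2
7. ~q & ~r, w0
8. ~q, w0
9. ~r, w0
10. ~q & ~r, w1
11. ~q, w1
12. ~r, w1
Accessibility: w0Rw0, w0Rw1, w0Rw2, w1Rw0, w1Rw1, w1Rw2, w2Rw0, w2Rw1, w2Rw2
Branch closes: r and ~r both at w1.
Every branch closes (one shown): valid in S5.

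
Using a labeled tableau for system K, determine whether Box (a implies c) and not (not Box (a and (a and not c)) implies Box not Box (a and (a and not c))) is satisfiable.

1. Box (a implies c) and not (not Box (a and (a and not c)) implies Box not Box (a and (a and not c))), 0
2. Box (a implies c), 0
3. not (not Box (a and (a and not c)) implies Box not Box (a and (a and not c))), 0
4. not Box (a and (a and not c)), 0
5. not Box not Box (a and (a and not c)), 0
6. not (a and (a and not c)), 1
7. a implies c, 1
8. not (a and not c), 1
9. c, 1
10. Box (a and (a and not c)), 2
11. a implies c, 2
12. c, 2
Accessibility: 0R1, 0R2

Satisfiable (open branch found)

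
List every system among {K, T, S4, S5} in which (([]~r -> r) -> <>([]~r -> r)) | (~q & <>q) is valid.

K-tableau for the negation ~((([]~r -> r) -> <>([]~r -> r)) | (~q & <>q)):
1. ~((([]~r -> r) -> <>([]~r -> r)) | (~q & <>q)), 0
2. ~(([]~r -> r) -> <>([]~r -> r)), 0   [~|-rule on 1]
3. ~(~q & <>q), 0   [~|-rule on 1]
4. []~r -> r, 0   [~->-rule on 2]
5. ~<>([]~r -> r), 0   [~->-rule on 2]
6. ~<>q, 0   [~&-rule on 3 (branches; this branch)]
7. r, 0   [->-rule on 4 (branches; this branch)]
Complete open branch: countermodel on a K-frame, so not valid in K.
T-tableau for the negation ~((([]~r -> r) -> <>([]~r -> r)) | (~q & <>q)):
1. ~((([]~r -> r) -> <>([]~r -> r)) | (~q & <>q)), 0
2. ~(([]~r -> r) -> <>([]~r -> r)), 0   [~|-rule on 1]
3. ~(~q & <>q), 0   [~|-rule on 1]
4. []~r -> r, 0   [~->-rule on 2]
5. ~<>([]~r -> r), 0   [~->-rule on 2]
6. ~([]~r -> r), 0   [~<>-rule on 5 via 0R0]
7. []~r, 0   [~->-rule on 6]
8. ~r, 0   [~->-rule on 6]
9. ~<>q, 0   [~&-rule on 3 (branches; this branch)]
10. ~q, 0   [~<>-rule on 9 via 0R0]
11. ~[]~r, 0   [->-rule on 4 (branches; this branch)]
12. r, 1   [~[]-rule on 11: fresh world 1, 0R1]
13. ~([]~r -> r), 1   [~<>-rule on 5 via 0R1]
14. []~r, 1   [~->-rule on 13]
15. ~r, 1   [~->-rule on 13]
Accessibility: 0R0, 0R1, 1R1
Branch closes: r and ~r both at 1.
Every branch closes (one shown): valid in T, hence also in S4, S5 (every theorem of T is a theorem of S4 and S5).

T, S4, S5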